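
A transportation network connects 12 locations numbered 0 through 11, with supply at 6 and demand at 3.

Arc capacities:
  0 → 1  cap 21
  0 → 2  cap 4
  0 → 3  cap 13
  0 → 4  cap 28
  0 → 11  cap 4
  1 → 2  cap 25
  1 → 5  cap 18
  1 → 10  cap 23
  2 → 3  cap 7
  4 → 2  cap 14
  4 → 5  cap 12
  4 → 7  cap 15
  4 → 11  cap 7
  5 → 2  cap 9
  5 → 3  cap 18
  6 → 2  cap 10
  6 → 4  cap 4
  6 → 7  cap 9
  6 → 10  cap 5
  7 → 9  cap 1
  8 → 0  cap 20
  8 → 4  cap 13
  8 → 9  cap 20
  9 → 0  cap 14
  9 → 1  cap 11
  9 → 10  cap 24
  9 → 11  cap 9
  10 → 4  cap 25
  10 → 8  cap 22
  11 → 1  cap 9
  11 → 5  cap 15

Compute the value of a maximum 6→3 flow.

augment #1: 6→2→3 bottleneck 7, total now 7
augment #2: 6→4→5→3 bottleneck 4, total now 11
augment #3: 6→7→9→0→3 bottleneck 1, total now 12
augment #4: 6→10→4→5→3 bottleneck 5, total now 17

Maximum flow value: 17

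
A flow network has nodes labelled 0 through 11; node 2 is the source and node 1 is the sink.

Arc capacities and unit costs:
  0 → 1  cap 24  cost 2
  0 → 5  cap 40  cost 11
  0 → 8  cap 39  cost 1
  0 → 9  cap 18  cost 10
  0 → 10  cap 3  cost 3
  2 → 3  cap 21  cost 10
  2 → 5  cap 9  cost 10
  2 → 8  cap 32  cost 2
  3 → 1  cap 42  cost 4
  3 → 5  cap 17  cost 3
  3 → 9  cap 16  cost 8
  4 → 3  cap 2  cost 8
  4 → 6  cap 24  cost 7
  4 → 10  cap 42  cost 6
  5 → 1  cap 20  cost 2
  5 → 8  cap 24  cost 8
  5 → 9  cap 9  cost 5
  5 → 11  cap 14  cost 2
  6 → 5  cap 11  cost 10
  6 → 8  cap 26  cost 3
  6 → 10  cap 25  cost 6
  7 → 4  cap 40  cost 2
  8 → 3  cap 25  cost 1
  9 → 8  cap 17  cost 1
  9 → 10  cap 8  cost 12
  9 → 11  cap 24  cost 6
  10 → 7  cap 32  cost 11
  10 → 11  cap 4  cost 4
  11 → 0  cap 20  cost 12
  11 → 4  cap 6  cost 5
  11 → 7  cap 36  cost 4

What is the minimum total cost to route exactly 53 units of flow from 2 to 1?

shortest-cost path #1: 2→8→3→1 push 25 @ unit cost 7 (adds 175)
shortest-cost path #2: 2→5→1 push 9 @ unit cost 12 (adds 108)
shortest-cost path #3: 2→3→1 push 17 @ unit cost 14 (adds 238)
shortest-cost path #4: 2→3→5→1 push 2 @ unit cost 15 (adds 30)
total cost = 551

Minimum cost for 53 units: 551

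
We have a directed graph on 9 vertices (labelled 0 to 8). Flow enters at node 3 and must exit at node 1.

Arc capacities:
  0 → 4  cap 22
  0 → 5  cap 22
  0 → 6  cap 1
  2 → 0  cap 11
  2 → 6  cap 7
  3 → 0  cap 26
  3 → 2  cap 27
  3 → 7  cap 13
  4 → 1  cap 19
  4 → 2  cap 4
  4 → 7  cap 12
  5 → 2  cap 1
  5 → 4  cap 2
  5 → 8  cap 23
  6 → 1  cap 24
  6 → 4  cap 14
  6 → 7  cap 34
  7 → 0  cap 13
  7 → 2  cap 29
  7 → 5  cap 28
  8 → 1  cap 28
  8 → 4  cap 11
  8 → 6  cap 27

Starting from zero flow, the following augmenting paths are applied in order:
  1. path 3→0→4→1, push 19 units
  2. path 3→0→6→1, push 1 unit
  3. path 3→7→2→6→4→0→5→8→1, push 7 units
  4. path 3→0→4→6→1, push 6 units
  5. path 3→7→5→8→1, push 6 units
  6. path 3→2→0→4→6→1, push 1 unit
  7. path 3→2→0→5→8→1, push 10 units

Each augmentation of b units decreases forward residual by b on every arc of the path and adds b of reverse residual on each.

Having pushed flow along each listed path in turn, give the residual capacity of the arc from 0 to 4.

Residual capacity of (0,4): 3

after path 1 (3→0→4→1, push 19): res(0,4)=3
after path 2 (3→0→6→1, push 1): res(0,4)=3
after path 3 (3→7→2→6→4→0→5→8→1, push 7): res(0,4)=10
after path 4 (3→0→4→6→1, push 6): res(0,4)=4
after path 5 (3→7→5→8→1, push 6): res(0,4)=4
after path 6 (3→2→0→4→6→1, push 1): res(0,4)=3
after path 7 (3→2→0→5→8→1, push 10): res(0,4)=3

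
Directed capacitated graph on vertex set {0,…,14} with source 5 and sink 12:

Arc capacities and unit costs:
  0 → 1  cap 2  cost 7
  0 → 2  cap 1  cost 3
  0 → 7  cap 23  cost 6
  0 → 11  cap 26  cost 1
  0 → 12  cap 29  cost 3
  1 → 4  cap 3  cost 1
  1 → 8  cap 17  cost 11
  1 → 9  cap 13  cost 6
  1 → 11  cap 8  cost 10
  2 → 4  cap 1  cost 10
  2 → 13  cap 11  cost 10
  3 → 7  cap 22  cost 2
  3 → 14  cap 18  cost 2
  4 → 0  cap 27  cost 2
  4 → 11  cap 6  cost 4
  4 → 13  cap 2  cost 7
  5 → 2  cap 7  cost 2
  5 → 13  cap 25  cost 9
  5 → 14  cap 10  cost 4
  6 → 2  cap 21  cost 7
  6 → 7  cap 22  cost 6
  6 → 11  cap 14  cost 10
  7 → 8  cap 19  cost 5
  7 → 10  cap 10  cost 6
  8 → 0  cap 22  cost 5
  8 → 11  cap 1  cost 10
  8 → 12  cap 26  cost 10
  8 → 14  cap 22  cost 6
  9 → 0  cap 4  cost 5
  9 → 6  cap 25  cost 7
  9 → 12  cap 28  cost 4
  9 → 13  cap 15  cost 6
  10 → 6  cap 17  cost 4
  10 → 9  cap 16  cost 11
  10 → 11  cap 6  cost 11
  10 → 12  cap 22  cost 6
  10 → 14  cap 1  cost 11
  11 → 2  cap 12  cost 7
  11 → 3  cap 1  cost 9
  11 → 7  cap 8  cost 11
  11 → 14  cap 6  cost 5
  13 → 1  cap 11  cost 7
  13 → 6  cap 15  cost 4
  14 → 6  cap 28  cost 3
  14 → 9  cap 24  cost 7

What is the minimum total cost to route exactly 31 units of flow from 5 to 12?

Minimum cost for 31 units: 720

shortest-cost path #1: 5→14→9→12 push 10 @ unit cost 15 (adds 150)
shortest-cost path #2: 5→2→4→0→12 push 1 @ unit cost 17 (adds 17)
shortest-cost path #3: 5→13→1→4→0→12 push 3 @ unit cost 22 (adds 66)
shortest-cost path #4: 5→13→1→9→12 push 8 @ unit cost 26 (adds 208)
shortest-cost path #5: 5→13→6→7→10→12 push 9 @ unit cost 31 (adds 279)
total cost = 720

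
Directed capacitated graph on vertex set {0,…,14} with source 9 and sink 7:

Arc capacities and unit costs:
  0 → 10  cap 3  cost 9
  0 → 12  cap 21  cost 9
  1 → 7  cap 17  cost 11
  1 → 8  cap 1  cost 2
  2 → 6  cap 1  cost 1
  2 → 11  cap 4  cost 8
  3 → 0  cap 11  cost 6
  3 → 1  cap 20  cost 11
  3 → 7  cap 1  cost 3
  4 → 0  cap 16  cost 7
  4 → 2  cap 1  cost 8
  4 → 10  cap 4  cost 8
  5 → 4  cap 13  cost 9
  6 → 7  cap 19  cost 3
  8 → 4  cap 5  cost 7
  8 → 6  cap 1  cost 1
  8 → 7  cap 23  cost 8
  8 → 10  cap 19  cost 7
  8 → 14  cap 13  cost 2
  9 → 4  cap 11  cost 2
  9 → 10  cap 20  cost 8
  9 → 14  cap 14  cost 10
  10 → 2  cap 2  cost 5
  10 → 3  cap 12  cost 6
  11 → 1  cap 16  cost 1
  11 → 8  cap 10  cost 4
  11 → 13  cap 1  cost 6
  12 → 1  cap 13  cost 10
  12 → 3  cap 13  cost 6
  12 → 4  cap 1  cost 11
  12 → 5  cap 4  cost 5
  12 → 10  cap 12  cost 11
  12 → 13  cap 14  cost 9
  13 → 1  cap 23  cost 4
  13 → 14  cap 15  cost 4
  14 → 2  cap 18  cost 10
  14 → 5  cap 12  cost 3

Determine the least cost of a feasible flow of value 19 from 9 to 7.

Minimum cost for 19 units: 644

shortest-cost path #1: 9→4→2→6→7 push 1 @ unit cost 14 (adds 14)
shortest-cost path #2: 9→10→3→7 push 1 @ unit cost 17 (adds 17)
shortest-cost path #3: 9→10→2→11→1→8→6→7 push 1 @ unit cost 28 (adds 28)
shortest-cost path #4: 9→10→2→11→1→7 push 1 @ unit cost 33 (adds 33)
shortest-cost path #5: 9→10→3→1→7 push 11 @ unit cost 36 (adds 396)
shortest-cost path #6: 9→4→0→12→1→7 push 4 @ unit cost 39 (adds 156)
total cost = 644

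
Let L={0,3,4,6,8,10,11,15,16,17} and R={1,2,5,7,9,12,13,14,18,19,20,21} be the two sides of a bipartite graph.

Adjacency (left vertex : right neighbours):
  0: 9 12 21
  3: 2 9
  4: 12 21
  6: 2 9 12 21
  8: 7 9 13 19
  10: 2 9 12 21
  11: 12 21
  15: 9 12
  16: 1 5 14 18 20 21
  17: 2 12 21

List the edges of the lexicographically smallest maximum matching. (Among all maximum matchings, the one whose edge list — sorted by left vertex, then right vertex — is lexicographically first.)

|M| = 6 (so the lex-smallest maximum matching has 6 edges)
process left vertices in ascending order; for each, take the smallest-labelled available neighbour that still permits 6 edges overall, or leave it unmatched if none does
lex-smallest matching: {0-9, 3-2, 4-12, 6-21, 8-7, 16-1}

Lex-smallest maximum matching: {(0,9), (3,2), (4,12), (6,21), (8,7), (16,1)}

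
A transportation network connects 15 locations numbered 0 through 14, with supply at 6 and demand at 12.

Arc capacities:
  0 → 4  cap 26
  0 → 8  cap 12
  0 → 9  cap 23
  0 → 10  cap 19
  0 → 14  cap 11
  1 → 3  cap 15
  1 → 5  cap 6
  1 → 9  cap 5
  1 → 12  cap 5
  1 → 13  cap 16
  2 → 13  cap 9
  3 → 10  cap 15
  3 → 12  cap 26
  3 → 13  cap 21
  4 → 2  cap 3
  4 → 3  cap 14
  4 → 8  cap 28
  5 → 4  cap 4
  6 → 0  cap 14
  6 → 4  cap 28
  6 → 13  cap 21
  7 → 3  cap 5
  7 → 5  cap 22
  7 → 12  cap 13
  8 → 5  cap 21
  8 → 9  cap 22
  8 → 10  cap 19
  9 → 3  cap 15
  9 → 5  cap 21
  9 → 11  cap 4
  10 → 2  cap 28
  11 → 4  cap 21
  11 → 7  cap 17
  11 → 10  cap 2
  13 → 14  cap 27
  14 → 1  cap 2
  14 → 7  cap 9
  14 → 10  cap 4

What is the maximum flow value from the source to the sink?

Maximum flow value: 41

augment #1: 6→4→3→12 bottleneck 14, total now 14
augment #2: 6→0→9→3→12 bottleneck 12, total now 26
augment #3: 6→0→14→1→12 bottleneck 2, total now 28
augment #4: 6→13→14→7→12 bottleneck 9, total now 37
augment #5: 6→4→8→9→11→7→12 bottleneck 4, total now 41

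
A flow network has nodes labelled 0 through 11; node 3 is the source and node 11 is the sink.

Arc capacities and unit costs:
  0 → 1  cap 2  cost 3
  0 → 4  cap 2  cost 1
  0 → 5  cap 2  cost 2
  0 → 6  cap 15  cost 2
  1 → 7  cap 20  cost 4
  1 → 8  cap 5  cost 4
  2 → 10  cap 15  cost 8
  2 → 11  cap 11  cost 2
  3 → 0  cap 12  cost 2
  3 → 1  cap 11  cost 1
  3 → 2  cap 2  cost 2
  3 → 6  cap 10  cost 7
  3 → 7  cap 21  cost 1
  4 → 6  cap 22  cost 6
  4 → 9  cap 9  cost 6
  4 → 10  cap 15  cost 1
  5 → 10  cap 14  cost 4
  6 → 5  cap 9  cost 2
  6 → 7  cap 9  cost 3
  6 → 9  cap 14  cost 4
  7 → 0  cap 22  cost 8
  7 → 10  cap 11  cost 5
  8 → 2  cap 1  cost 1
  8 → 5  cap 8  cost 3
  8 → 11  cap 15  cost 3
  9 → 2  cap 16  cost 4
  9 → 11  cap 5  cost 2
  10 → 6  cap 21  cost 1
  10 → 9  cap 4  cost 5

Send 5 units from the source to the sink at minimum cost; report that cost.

Minimum cost for 5 units: 32

shortest-cost path #1: 3→2→11 push 2 @ unit cost 4 (adds 8)
shortest-cost path #2: 3→1→8→11 push 3 @ unit cost 8 (adds 24)
total cost = 32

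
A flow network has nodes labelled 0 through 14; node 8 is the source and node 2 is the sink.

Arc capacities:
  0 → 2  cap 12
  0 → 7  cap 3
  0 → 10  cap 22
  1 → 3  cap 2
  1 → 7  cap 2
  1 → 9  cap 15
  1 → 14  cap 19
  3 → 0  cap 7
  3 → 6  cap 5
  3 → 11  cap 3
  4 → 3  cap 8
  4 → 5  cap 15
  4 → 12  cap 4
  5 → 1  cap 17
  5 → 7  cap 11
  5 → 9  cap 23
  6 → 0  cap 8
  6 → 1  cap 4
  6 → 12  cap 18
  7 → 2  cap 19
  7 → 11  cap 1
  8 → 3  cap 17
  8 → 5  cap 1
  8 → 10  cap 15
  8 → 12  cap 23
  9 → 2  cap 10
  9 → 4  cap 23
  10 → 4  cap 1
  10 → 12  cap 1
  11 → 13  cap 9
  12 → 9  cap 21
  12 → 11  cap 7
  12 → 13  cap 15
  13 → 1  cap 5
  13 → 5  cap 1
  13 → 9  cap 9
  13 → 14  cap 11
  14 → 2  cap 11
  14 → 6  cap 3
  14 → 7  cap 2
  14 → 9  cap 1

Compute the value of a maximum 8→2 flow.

augment #1: 8→3→0→2 bottleneck 7, total now 7
augment #2: 8→5→7→2 bottleneck 1, total now 8
augment #3: 8→12→9→2 bottleneck 10, total now 18
augment #4: 8→3→6→0→2 bottleneck 5, total now 23
augment #5: 8→12→13→14→2 bottleneck 11, total now 34
augment #6: 8→10→4→5→7→2 bottleneck 1, total now 35
augment #7: 8→12→13→1→7→2 bottleneck 2, total now 37
augment #8: 8→3→11→13→5→7→2 bottleneck 1, total now 38
augment #9: 8→3→11→13→1→14→7→2 bottleneck 2, total now 40
augment #10: 8→10→12→9→4→5→7→2 bottleneck 1, total now 41

Maximum flow value: 41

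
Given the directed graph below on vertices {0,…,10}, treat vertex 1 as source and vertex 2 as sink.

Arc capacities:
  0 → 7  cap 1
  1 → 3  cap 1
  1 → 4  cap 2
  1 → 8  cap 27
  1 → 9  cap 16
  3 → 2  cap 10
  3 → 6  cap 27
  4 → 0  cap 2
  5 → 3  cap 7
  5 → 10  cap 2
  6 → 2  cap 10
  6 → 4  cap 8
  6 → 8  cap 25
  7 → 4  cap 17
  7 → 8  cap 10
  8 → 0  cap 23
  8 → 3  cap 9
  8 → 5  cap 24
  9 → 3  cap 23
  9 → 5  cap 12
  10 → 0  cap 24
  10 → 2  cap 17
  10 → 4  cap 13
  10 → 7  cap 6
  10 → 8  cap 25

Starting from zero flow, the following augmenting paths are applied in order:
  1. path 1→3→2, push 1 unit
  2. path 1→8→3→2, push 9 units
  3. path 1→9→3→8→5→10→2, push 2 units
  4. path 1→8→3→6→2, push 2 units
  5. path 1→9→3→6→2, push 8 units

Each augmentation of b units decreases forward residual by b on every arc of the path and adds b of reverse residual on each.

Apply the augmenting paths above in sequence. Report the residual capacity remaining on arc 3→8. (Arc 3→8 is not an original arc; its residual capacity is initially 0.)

after path 1 (1→3→2, push 1): res(3,8)=0
after path 2 (1→8→3→2, push 9): res(3,8)=9
after path 3 (1→9→3→8→5→10→2, push 2): res(3,8)=7
after path 4 (1→8→3→6→2, push 2): res(3,8)=9
after path 5 (1→9→3→6→2, push 8): res(3,8)=9

Residual capacity of (3,8): 9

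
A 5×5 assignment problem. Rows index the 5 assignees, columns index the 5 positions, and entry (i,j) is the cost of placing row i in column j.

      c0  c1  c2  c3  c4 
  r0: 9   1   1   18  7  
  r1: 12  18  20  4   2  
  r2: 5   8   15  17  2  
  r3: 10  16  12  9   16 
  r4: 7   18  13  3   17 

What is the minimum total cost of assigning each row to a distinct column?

Minimum assignment cost: 23

optimal assignment: row0→col1 (cost 1), row1→col4 (cost 2), row2→col0 (cost 5), row3→col2 (cost 12), row4→col3 (cost 3)
total = 1 + 2 + 5 + 12 + 3 = 23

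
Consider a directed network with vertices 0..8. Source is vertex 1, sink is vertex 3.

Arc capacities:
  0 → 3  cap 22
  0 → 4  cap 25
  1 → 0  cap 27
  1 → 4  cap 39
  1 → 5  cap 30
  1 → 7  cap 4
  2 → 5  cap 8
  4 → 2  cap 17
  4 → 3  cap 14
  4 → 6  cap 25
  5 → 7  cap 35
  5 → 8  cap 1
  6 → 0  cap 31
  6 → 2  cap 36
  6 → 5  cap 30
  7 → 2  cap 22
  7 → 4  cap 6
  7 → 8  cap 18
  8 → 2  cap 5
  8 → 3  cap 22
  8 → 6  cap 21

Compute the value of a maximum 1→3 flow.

augment #1: 1→0→3 bottleneck 22, total now 22
augment #2: 1→4→3 bottleneck 14, total now 36
augment #3: 1→5→8→3 bottleneck 1, total now 37
augment #4: 1→7→8→3 bottleneck 4, total now 41
augment #5: 1→5→7→8→3 bottleneck 14, total now 55

Maximum flow value: 55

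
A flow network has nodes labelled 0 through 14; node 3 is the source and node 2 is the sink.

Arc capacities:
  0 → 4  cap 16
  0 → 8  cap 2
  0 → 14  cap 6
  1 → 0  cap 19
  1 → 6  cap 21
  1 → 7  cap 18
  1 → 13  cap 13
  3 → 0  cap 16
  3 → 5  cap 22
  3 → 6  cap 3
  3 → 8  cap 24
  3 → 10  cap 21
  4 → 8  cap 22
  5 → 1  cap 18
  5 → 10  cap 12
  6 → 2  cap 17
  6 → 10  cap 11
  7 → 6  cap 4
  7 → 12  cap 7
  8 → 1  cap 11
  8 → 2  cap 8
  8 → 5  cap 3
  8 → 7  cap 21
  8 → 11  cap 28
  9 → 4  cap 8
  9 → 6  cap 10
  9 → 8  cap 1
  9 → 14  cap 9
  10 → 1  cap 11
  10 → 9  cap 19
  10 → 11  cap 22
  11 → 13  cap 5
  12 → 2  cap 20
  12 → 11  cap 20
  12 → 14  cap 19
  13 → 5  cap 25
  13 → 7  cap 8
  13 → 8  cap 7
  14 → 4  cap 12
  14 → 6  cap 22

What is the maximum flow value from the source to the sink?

Maximum flow value: 32

augment #1: 3→6→2 bottleneck 3, total now 3
augment #2: 3→8→2 bottleneck 8, total now 11
augment #3: 3→0→14→6→2 bottleneck 6, total now 17
augment #4: 3→5→1→6→2 bottleneck 8, total now 25
augment #5: 3→8→7→12→2 bottleneck 7, total now 32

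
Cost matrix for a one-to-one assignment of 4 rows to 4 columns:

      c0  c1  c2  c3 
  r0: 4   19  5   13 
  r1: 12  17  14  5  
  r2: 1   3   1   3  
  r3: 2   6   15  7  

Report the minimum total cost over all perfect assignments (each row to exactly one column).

optimal assignment: row0→col2 (cost 5), row1→col3 (cost 5), row2→col1 (cost 3), row3→col0 (cost 2)
total = 5 + 5 + 3 + 2 = 15

Minimum assignment cost: 15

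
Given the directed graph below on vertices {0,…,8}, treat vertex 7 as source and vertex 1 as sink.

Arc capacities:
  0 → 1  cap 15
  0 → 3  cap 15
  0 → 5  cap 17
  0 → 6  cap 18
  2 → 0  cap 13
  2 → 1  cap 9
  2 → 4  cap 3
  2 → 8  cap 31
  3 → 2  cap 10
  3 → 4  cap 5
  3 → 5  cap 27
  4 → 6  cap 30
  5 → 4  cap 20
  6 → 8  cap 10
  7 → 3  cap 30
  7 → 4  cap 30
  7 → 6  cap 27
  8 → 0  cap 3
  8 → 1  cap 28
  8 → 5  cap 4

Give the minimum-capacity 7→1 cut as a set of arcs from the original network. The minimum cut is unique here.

augment #1: 7→3→2→1 push 9
augment #2: 7→6→8→1 push 10
augment #3: 7→3→2→0→1 push 1
max flow = 20; residual-reachable set from 7 gives S-side
cut edges (S→T): {(3,2), (6,8)} total cap 20

Min-cut arcs: {(3,2), (6,8)} (total capacity 20)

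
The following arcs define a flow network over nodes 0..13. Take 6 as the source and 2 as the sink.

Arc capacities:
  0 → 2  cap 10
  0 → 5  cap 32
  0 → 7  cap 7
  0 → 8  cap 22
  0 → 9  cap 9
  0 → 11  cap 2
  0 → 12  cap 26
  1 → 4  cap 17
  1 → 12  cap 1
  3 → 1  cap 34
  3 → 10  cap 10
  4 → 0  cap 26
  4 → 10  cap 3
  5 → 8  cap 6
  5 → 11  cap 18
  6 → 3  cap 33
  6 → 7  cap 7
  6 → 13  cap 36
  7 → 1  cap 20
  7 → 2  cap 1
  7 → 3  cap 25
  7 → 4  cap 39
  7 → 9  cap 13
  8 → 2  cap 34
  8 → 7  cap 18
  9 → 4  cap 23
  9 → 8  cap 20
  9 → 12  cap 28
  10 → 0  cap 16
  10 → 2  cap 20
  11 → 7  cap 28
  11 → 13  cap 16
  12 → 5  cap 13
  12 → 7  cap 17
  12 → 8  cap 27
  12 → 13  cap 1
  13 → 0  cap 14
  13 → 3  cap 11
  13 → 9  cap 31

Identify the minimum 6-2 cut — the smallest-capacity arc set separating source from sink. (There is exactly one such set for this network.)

augment #1: 6→7→2 push 1
augment #2: 6→3→10→2 push 10
augment #3: 6→13→0→2 push 10
augment #4: 6→7→4→10→2 push 3
augment #5: 6→7→9→8→2 push 3
augment #6: 6→13→0→8→2 push 4
augment #7: 6→13→9→8→2 push 17
augment #8: 6→3→1→12→8→2 push 1
augment #9: 6→13→9→12→8→2 push 5
augment #10: 6→3→1→4→0→8→2 push 4
max flow = 58; residual-reachable set from 6 gives S-side
cut edges (S→T): {(0,2), (3,10), (4,10), (7,2), (8,2)} total cap 58

Min-cut arcs: {(0,2), (3,10), (4,10), (7,2), (8,2)} (total capacity 58)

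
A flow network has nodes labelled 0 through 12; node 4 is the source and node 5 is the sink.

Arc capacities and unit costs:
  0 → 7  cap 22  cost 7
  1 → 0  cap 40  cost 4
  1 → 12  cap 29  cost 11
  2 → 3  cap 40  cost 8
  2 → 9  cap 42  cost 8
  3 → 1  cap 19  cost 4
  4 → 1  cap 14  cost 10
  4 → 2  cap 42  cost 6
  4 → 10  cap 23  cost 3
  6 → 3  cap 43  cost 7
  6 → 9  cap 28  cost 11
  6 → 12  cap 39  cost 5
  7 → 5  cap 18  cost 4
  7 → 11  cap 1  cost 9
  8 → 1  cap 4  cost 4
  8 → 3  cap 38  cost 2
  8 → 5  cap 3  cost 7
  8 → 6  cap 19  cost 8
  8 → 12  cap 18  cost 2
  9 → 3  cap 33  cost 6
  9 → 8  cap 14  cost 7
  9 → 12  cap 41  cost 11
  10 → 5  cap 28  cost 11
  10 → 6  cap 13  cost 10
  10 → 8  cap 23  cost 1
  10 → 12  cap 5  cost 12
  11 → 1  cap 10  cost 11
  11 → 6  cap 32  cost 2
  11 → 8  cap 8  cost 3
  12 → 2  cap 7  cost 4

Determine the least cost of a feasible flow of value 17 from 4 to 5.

shortest-cost path #1: 4→10→8→5 push 3 @ unit cost 11 (adds 33)
shortest-cost path #2: 4→10→5 push 14 @ unit cost 14 (adds 196)
total cost = 229

Minimum cost for 17 units: 229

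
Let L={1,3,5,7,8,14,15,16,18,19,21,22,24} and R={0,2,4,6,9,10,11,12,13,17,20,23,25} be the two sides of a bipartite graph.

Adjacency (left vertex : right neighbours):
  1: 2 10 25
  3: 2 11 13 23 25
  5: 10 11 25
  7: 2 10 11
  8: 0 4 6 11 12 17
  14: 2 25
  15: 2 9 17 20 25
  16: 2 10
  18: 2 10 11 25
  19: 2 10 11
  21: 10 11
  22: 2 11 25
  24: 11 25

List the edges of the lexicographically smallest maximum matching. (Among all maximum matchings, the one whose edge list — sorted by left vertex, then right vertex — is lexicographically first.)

|M| = 7 (so the lex-smallest maximum matching has 7 edges)
process left vertices in ascending order; for each, take the smallest-labelled available neighbour that still permits 7 edges overall, or leave it unmatched if none does
lex-smallest matching: {1-2, 3-13, 5-10, 7-11, 8-0, 14-25, 15-9}

Lex-smallest maximum matching: {(1,2), (3,13), (5,10), (7,11), (8,0), (14,25), (15,9)}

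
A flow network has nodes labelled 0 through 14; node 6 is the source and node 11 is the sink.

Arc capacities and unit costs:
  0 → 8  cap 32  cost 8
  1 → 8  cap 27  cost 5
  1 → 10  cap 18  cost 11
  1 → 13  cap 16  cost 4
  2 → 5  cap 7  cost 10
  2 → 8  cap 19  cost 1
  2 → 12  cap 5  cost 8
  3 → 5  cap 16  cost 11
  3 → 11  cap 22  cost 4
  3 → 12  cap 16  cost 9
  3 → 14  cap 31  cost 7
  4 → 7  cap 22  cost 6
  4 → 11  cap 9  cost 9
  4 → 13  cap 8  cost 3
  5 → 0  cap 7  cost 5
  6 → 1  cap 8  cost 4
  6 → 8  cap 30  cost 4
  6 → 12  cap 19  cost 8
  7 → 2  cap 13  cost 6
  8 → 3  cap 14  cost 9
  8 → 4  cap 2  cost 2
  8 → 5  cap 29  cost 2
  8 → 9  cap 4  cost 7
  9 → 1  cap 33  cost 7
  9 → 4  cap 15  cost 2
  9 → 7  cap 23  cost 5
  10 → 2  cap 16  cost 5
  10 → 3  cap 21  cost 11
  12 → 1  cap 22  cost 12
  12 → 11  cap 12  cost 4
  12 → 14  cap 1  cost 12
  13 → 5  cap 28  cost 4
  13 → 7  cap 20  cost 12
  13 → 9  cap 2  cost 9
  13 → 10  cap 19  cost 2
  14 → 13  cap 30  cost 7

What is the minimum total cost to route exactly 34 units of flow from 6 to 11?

Minimum cost for 34 units: 550

shortest-cost path #1: 6→12→11 push 12 @ unit cost 12 (adds 144)
shortest-cost path #2: 6→8→4→11 push 2 @ unit cost 15 (adds 30)
shortest-cost path #3: 6→8→3→11 push 14 @ unit cost 17 (adds 238)
shortest-cost path #4: 6→8→9→4→11 push 4 @ unit cost 22 (adds 88)
shortest-cost path #5: 6→1→13→10→3→11 push 2 @ unit cost 25 (adds 50)
total cost = 550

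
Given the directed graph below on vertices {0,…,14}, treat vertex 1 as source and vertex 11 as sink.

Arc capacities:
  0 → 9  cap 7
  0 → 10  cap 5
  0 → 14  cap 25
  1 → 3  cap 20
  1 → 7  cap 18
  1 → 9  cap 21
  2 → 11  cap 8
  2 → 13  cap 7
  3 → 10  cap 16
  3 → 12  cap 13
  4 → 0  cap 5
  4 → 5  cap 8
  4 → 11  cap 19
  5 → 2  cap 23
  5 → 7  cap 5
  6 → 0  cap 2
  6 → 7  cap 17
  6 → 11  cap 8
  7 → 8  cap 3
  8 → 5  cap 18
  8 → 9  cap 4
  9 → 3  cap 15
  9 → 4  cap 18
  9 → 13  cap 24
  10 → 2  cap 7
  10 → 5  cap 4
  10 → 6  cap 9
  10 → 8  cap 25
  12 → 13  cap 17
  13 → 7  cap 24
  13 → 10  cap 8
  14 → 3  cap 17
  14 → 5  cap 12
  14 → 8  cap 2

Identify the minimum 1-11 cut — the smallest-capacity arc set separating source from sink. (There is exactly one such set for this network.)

augment #1: 1→9→4→11 push 18
augment #2: 1→3→10→2→11 push 7
augment #3: 1→3→10→6→11 push 8
augment #4: 1→3→10→5→2→11 push 1
max flow = 34; residual-reachable set from 1 gives S-side
cut edges (S→T): {(2,11), (6,11), (9,4)} total cap 34

Min-cut arcs: {(2,11), (6,11), (9,4)} (total capacity 34)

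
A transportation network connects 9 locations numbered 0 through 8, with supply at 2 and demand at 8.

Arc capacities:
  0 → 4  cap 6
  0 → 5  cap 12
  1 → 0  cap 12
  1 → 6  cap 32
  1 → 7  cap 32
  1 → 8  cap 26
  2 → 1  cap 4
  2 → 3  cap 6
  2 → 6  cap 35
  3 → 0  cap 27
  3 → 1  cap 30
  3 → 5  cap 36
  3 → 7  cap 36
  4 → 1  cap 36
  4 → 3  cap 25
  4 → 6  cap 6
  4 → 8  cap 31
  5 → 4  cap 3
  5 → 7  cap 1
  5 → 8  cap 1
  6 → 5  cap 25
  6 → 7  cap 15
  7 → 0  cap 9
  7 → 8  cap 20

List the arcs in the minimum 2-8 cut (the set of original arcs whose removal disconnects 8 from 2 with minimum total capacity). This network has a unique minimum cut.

augment #1: 2→1→8 push 4
augment #2: 2→3→1→8 push 6
augment #3: 2→6→5→8 push 1
augment #4: 2→6→7→8 push 15
augment #5: 2→6→5→4→8 push 3
augment #6: 2→6→5→7→8 push 1
max flow = 30; residual-reachable set from 2 gives S-side
cut edges (S→T): {(2,1), (2,3), (5,4), (5,7), (5,8), (6,7)} total cap 30

Min-cut arcs: {(2,1), (2,3), (5,4), (5,7), (5,8), (6,7)} (total capacity 30)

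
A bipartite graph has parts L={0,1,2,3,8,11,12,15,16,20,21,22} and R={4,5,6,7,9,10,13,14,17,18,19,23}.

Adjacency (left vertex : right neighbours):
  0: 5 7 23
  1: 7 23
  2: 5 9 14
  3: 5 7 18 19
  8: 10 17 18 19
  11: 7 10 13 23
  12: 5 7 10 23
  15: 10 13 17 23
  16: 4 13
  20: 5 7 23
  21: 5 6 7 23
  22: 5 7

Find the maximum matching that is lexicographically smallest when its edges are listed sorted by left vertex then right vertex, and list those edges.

Lex-smallest maximum matching: {(0,5), (1,7), (2,9), (3,18), (8,19), (11,13), (12,10), (15,17), (16,4), (20,23), (21,6)}

|M| = 11 (so the lex-smallest maximum matching has 11 edges)
process left vertices in ascending order; for each, take the smallest-labelled available neighbour that still permits 11 edges overall, or leave it unmatched if none does
lex-smallest matching: {0-5, 1-7, 2-9, 3-18, 8-19, 11-13, 12-10, 15-17, 16-4, 20-23, 21-6}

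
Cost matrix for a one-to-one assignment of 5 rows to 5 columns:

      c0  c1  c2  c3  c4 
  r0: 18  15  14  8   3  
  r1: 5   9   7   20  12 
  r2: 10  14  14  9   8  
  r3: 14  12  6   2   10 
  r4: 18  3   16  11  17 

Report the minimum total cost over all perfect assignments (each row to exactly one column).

Minimum assignment cost: 25

optimal assignment: row0→col4 (cost 3), row1→col2 (cost 7), row2→col0 (cost 10), row3→col3 (cost 2), row4→col1 (cost 3)
total = 3 + 7 + 10 + 2 + 3 = 25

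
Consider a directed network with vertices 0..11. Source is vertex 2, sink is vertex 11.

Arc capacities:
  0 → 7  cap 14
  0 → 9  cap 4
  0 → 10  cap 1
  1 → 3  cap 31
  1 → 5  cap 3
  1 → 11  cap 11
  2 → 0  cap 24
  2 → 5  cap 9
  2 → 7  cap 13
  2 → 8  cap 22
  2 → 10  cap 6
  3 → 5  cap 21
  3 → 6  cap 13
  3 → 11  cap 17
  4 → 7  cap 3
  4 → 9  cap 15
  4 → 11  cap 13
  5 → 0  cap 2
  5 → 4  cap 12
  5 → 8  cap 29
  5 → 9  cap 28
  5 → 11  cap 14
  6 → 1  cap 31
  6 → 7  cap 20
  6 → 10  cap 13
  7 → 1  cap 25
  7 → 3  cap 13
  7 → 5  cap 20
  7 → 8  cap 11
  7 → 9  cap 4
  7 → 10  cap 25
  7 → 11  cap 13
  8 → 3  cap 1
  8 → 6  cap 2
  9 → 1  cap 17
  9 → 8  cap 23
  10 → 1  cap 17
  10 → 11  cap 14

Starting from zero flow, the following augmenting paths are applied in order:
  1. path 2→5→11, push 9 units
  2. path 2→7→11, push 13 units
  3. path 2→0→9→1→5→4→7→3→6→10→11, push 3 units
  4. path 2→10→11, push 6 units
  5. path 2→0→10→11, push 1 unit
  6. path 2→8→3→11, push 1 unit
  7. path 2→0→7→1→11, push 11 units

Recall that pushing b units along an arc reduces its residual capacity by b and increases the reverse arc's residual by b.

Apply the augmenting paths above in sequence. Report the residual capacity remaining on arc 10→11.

after path 1 (2→5→11, push 9): res(10,11)=14
after path 2 (2→7→11, push 13): res(10,11)=14
after path 3 (2→0→9→1→5→4→7→3→6→10→11, push 3): res(10,11)=11
after path 4 (2→10→11, push 6): res(10,11)=5
after path 5 (2→0→10→11, push 1): res(10,11)=4
after path 6 (2→8→3→11, push 1): res(10,11)=4
after path 7 (2→0→7→1→11, push 11): res(10,11)=4

Residual capacity of (10,11): 4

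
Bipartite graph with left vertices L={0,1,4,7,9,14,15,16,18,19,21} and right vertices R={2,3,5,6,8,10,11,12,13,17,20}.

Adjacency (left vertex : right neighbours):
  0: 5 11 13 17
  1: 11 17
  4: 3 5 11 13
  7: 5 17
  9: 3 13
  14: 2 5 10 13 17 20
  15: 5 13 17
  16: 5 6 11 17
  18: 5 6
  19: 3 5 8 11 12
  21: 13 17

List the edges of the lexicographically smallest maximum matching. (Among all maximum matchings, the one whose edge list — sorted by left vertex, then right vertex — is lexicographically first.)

Lex-smallest maximum matching: {(0,5), (1,11), (4,3), (7,17), (9,13), (14,2), (16,6), (19,8)}

|M| = 8 (so the lex-smallest maximum matching has 8 edges)
process left vertices in ascending order; for each, take the smallest-labelled available neighbour that still permits 8 edges overall, or leave it unmatched if none does
lex-smallest matching: {0-5, 1-11, 4-3, 7-17, 9-13, 14-2, 16-6, 19-8}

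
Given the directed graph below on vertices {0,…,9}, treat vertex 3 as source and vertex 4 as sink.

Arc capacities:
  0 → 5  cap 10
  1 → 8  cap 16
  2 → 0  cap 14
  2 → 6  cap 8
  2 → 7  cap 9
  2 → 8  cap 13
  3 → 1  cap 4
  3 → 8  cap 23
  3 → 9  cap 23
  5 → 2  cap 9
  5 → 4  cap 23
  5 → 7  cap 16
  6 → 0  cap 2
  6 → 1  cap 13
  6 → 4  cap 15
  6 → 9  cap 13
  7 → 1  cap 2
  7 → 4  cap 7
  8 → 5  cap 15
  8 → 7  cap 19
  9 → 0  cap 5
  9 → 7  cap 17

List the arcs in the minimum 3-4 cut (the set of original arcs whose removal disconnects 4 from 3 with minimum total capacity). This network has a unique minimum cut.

augment #1: 3→8→5→4 push 15
augment #2: 3→8→7→4 push 7
augment #3: 3→9→0→5→4 push 5
max flow = 27; residual-reachable set from 3 gives S-side
cut edges (S→T): {(7,4), (8,5), (9,0)} total cap 27

Min-cut arcs: {(7,4), (8,5), (9,0)} (total capacity 27)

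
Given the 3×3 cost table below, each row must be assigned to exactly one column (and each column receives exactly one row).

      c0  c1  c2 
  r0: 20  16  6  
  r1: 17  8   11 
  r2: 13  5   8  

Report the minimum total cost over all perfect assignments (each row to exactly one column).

Minimum assignment cost: 27

optimal assignment: row0→col2 (cost 6), row1→col1 (cost 8), row2→col0 (cost 13)
total = 6 + 8 + 13 = 27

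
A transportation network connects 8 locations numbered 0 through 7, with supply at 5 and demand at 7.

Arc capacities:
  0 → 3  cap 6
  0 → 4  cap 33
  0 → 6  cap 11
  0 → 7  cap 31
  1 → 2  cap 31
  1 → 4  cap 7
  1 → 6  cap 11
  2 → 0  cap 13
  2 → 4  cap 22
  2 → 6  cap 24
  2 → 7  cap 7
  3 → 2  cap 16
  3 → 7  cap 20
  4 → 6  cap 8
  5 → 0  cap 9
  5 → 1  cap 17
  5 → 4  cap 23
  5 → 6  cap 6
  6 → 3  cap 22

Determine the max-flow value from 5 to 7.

Maximum flow value: 40

augment #1: 5→0→7 bottleneck 9, total now 9
augment #2: 5→1→2→7 bottleneck 7, total now 16
augment #3: 5→6→3→7 bottleneck 6, total now 22
augment #4: 5→1→2→0→7 bottleneck 10, total now 32
augment #5: 5→4→6→3→7 bottleneck 8, total now 40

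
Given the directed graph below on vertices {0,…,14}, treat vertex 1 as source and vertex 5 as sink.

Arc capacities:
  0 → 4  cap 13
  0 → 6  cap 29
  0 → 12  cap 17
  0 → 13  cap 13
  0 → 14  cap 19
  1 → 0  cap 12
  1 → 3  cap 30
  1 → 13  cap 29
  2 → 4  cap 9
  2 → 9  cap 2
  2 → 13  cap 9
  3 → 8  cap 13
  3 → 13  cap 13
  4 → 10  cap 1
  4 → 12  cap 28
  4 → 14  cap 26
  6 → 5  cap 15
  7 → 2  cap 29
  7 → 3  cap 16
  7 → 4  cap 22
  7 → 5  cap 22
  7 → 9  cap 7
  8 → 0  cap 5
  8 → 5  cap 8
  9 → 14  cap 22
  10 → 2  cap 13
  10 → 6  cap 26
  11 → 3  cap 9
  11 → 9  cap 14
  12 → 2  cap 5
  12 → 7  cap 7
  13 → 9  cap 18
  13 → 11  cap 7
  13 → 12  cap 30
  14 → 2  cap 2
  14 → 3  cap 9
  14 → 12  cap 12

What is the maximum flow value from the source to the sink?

augment #1: 1→0→6→5 bottleneck 12, total now 12
augment #2: 1→3→8→5 bottleneck 8, total now 20
augment #3: 1→13→12→7→5 bottleneck 7, total now 27
augment #4: 1→3→8→0→6→5 bottleneck 3, total now 30

Maximum flow value: 30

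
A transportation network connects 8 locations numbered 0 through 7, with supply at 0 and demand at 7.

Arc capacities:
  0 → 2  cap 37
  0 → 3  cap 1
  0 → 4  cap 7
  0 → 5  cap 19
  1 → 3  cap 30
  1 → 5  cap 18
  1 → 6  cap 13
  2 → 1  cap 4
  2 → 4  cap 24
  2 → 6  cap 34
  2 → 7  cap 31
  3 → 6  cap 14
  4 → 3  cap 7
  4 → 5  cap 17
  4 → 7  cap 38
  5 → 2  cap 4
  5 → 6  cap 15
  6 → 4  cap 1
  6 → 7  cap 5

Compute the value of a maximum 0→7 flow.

augment #1: 0→2→7 bottleneck 31, total now 31
augment #2: 0→4→7 bottleneck 7, total now 38
augment #3: 0→2→4→7 bottleneck 6, total now 44
augment #4: 0→3→6→7 bottleneck 1, total now 45
augment #5: 0→5→6→7 bottleneck 4, total now 49
augment #6: 0→5→2→4→7 bottleneck 4, total now 53
augment #7: 0→5→6→4→7 bottleneck 1, total now 54

Maximum flow value: 54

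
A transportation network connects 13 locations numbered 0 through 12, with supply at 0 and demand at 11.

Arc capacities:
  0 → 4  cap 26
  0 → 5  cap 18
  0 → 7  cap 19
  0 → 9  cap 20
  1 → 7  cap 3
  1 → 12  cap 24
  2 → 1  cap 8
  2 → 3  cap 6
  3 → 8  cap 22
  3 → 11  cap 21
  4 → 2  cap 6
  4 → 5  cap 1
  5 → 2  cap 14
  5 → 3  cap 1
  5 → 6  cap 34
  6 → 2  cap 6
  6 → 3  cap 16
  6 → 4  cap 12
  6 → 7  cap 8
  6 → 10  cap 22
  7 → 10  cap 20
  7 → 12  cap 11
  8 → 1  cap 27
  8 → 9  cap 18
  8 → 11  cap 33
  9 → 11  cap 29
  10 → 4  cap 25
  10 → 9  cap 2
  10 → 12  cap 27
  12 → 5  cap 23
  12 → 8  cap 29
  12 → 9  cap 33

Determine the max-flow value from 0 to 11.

Maximum flow value: 64

augment #1: 0→9→11 bottleneck 20, total now 20
augment #2: 0→5→3→11 bottleneck 1, total now 21
augment #3: 0→4→2→3→11 bottleneck 6, total now 27
augment #4: 0→5→6→3→11 bottleneck 14, total now 41
augment #5: 0→7→10→9→11 bottleneck 2, total now 43
augment #6: 0→7→12→8→11 bottleneck 11, total now 54
augment #7: 0→5→6→3→8→11 bottleneck 2, total now 56
augment #8: 0→7→10→12→8→11 bottleneck 6, total now 62
augment #9: 0→5→2→1→12→8→11 bottleneck 1, total now 63
augment #10: 0→4→5→2→1→12→8→11 bottleneck 1, total now 64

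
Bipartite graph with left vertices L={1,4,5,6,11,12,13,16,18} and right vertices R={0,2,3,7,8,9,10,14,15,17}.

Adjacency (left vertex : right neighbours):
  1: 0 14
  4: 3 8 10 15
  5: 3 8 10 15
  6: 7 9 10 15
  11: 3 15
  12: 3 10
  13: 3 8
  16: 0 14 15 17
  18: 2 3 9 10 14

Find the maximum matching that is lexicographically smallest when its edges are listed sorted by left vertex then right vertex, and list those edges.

Lex-smallest maximum matching: {(1,0), (4,3), (5,8), (6,7), (11,15), (12,10), (16,14), (18,2)}

|M| = 8 (so the lex-smallest maximum matching has 8 edges)
process left vertices in ascending order; for each, take the smallest-labelled available neighbour that still permits 8 edges overall, or leave it unmatched if none does
lex-smallest matching: {1-0, 4-3, 5-8, 6-7, 11-15, 12-10, 16-14, 18-2}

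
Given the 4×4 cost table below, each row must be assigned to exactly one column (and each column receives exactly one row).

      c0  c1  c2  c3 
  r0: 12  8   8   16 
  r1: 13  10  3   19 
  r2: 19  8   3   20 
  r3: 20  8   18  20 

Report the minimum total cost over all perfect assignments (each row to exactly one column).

optimal assignment: row0→col3 (cost 16), row1→col0 (cost 13), row2→col2 (cost 3), row3→col1 (cost 8)
total = 16 + 13 + 3 + 8 = 40

Minimum assignment cost: 40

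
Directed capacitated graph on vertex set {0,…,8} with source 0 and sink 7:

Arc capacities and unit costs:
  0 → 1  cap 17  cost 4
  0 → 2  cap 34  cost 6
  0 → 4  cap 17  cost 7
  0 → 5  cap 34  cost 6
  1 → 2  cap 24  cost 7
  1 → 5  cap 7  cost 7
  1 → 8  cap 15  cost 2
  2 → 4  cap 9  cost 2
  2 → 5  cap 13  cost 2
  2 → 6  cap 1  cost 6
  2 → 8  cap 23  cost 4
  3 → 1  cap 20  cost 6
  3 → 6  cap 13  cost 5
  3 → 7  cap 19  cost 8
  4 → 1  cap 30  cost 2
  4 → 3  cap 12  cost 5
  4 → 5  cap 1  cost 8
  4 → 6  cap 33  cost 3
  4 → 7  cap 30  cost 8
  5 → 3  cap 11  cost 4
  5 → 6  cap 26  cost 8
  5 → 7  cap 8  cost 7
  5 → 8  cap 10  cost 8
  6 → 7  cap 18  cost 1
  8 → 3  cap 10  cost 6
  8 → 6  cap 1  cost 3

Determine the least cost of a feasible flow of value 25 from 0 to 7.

shortest-cost path #1: 0→1→8→6→7 push 1 @ unit cost 10 (adds 10)
shortest-cost path #2: 0→4→6→7 push 17 @ unit cost 11 (adds 187)
shortest-cost path #3: 0→5→7 push 7 @ unit cost 13 (adds 91)
total cost = 288

Minimum cost for 25 units: 288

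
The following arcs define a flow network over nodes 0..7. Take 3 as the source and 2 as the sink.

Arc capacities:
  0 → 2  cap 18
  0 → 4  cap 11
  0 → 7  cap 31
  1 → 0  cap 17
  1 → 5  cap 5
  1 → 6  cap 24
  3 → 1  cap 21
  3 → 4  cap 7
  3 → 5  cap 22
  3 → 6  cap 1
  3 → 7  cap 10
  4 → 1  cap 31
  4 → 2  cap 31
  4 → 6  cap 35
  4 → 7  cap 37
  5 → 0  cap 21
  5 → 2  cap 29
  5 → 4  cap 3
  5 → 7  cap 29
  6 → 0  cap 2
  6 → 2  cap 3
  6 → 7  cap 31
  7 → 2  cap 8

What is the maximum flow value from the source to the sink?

Maximum flow value: 59

augment #1: 3→4→2 bottleneck 7, total now 7
augment #2: 3→5→2 bottleneck 22, total now 29
augment #3: 3→6→2 bottleneck 1, total now 30
augment #4: 3→7→2 bottleneck 8, total now 38
augment #5: 3→1→0→2 bottleneck 17, total now 55
augment #6: 3→1→5→2 bottleneck 4, total now 59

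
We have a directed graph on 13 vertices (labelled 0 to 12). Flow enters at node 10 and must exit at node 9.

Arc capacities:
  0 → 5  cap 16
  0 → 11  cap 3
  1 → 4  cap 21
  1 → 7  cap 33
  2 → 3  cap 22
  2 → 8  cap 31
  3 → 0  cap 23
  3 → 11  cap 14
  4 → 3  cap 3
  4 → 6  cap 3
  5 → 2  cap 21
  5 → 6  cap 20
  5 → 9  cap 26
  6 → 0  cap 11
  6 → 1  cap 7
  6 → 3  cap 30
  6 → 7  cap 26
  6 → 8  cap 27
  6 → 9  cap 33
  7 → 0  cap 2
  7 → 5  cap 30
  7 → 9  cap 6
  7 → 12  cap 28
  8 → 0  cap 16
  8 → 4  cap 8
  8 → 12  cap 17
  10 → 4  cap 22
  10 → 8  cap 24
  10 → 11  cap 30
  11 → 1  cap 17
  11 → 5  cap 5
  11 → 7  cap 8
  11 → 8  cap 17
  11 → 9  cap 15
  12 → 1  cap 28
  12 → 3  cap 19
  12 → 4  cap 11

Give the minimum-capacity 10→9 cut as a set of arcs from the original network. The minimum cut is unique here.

Min-cut arcs: {(4,3), (4,6), (10,8), (10,11)} (total capacity 60)

augment #1: 10→11→9 push 15
augment #2: 10→4→6→9 push 3
augment #3: 10→11→5→9 push 5
augment #4: 10→11→7→9 push 6
augment #5: 10→8→0→5→9 push 16
augment #6: 10→11→7→5→9 push 2
augment #7: 10→11→1→7→5→9 push 2
augment #8: 10→8→12→1→7→5→9 push 1
augment #9: 10→8→12→1→7→5→6→9 push 7
augment #10: 10→4→3→11→1→7→5→6→9 push 3
max flow = 60; residual-reachable set from 10 gives S-side
cut edges (S→T): {(4,3), (4,6), (10,8), (10,11)} total cap 60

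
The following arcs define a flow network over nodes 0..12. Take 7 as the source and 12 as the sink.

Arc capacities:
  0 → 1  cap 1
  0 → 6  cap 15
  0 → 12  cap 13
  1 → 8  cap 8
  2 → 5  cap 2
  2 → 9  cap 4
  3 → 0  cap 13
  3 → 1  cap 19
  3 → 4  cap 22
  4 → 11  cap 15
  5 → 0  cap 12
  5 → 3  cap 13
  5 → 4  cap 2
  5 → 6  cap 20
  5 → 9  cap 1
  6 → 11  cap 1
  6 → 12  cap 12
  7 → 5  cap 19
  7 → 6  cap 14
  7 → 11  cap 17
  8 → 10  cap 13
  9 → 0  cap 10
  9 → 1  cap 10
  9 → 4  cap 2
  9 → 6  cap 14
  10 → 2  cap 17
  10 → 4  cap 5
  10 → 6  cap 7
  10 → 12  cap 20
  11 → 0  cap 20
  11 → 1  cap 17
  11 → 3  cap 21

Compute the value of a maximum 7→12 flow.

augment #1: 7→6→12 bottleneck 12, total now 12
augment #2: 7→5→0→12 bottleneck 12, total now 24
augment #3: 7→11→0→12 bottleneck 1, total now 25
augment #4: 7→11→1→8→10→12 bottleneck 8, total now 33

Maximum flow value: 33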